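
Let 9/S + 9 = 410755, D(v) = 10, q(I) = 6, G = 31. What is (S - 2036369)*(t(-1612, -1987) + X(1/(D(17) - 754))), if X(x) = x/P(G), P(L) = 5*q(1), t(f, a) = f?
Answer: 6018926712935543773/1833570144 ≈ 3.2826e+9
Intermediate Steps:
S = 9/410746 (S = 9/(-9 + 410755) = 9/410746 ≈ 2.1911e-5)
P(L) = 30 (P(L) = 5*6 = 30)
X(x) = x/30
(S - 2036369)*(t(-1612, -1987) + X(1/(D(17) - 754))) = (9/410746 - 2036369)*(-1612 + 1/(30*(10 - 754))) = -836430421265*(-1612 + (1/30)/(-744))/410746 = -836430421265*(-1612 + (1/30)*(-1/744))/410746 = -836430421265*(-1612 - 1/22320)/410746 = -836430421265/410746*(-35979841/22320) = 6018926712935543773/1833570144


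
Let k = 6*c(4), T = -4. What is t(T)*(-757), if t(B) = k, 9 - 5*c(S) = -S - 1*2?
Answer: -13626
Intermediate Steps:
c(S) = 11/5 + S/5 (c(S) = 9/5 - (-S - 1*2)/5 = 9/5 - (-S - 2)/5 = 9/5 - (-2 - S)/5 = 9/5 + (2/5 + S/5) = 11/5 + S/5)
k = 18 (k = 6*(11/5 + (1/5)*4) = 6*(11/5 + 4/5) = 6*3 = 18)
t(B) = 18
t(T)*(-757) = 18*(-757) = -13626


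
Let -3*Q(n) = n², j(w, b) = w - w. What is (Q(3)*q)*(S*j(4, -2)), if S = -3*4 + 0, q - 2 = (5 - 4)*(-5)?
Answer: 0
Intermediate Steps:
q = -3 (q = 2 + (5 - 4)*(-5) = 2 + 1*(-5) = 2 - 5 = -3)
j(w, b) = 0
S = -12 (S = -12 + 0 = -12)
Q(n) = -n²/3
(Q(3)*q)*(S*j(4, -2)) = (-⅓*3²*(-3))*(-12*0) = (-⅓*9*(-3))*0 = -3*(-3)*0 = 9*0 = 0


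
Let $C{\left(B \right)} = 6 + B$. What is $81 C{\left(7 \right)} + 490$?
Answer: $1543$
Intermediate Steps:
$81 C{\left(7 \right)} + 490 = 81 \left(6 + 7\right) + 490 = 81 \cdot 13 + 490 = 1053 + 490 = 1543$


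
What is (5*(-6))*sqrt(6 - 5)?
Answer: -30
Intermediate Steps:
(5*(-6))*sqrt(6 - 5) = -30*sqrt(1) = -30*1 = -30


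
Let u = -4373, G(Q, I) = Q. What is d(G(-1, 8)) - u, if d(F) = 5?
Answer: 4378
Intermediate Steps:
d(G(-1, 8)) - u = 5 - 1*(-4373) = 5 + 4373 = 4378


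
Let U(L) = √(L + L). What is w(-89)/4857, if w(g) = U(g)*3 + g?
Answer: -89/4857 + I*√178/1619 ≈ -0.018324 + 0.0082407*I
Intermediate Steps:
U(L) = √2*√L (U(L) = √(2*L) = √2*√L)
w(g) = g + 3*√2*√g (w(g) = (√2*√g)*3 + g = 3*√2*√g + g = g + 3*√2*√g)
w(-89)/4857 = (-89 + 3*√2*√(-89))/4857 = (-89 + 3*√2*(I*√89))*(1/4857) = (-89 + 3*I*√178)*(1/4857) = -89/4857 + I*√178/1619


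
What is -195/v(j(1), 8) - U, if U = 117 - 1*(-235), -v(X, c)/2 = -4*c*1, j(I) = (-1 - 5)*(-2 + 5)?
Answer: -22723/64 ≈ -355.05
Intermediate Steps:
j(I) = -18 (j(I) = -6*3 = -18)
v(X, c) = 8*c (v(X, c) = -2*(-4*c) = -(-8)*c = 8*c)
U = 352 (U = 117 + 235 = 352)
-195/v(j(1), 8) - U = -195/(8*8) - 1*352 = -195/64 - 352 = -22723/64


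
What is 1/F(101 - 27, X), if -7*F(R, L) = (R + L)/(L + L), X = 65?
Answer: -910/139 ≈ -6.5468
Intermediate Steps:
F(R, L) = -(L + R)/(14*L) (F(R, L) = -(R + L)/(7*(L + L)) = -(L + R)/(7*(2*L)) = -(L + R)*1/(2*L)/7 = -(L + R)/(14*L))
1/F(101 - 27, X) = 1/((1/14)*(-1*65 - (101 - 27))/65) = 1/((1/14)*(1/65)*(-65 - 1*74)) = 1/((1/14)*(1/65)*(-65 - 74)) = 1/((1/14)*(1/65)*(-139)) = 1/(-139/910) = -910/139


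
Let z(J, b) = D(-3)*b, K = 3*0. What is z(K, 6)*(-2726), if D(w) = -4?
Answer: 65424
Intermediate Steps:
K = 0
z(J, b) = -4*b
z(K, 6)*(-2726) = -4*6*(-2726) = -24*(-2726) = 65424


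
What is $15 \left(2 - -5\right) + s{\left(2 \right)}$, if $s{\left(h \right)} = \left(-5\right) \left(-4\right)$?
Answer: $125$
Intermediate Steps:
$s{\left(h \right)} = 20$
$15 \left(2 - -5\right) + s{\left(2 \right)} = 15 \left(2 - -5\right) + 20 = 15 \left(2 + 5\right) + 20 = 15 \cdot 7 + 20 = 105 + 20 = 125$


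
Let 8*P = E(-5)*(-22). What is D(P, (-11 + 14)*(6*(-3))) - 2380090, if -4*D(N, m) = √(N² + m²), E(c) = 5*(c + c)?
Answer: -2380090 - √87289/8 ≈ -2.3801e+6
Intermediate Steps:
E(c) = 10*c (E(c) = 5*(2*c) = 10*c)
P = 275/2 (P = ((10*(-5))*(-22))/8 = (-50*(-22))/8 = (⅛)*1100 = 275/2 ≈ 137.50)
D(N, m) = -√(N² + m²)/4
D(P, (-11 + 14)*(6*(-3))) - 2380090 = -√((275/2)² + ((-11 + 14)*(6*(-3)))²)/4 - 2380090 = -√(75625/4 + (3*(-18))²)/4 - 2380090 = -√(75625/4 + (-54)²)/4 - 2380090 = -√(75625/4 + 2916)/4 - 2380090 = -√87289/8 - 2380090 = -2380090 - √87289/8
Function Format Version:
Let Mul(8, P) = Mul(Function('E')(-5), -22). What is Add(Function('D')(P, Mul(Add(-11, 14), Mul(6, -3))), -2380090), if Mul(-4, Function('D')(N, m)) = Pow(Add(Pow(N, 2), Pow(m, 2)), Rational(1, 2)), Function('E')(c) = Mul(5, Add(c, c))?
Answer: Add(-2380090, Mul(Rational(-1, 8), Pow(87289, Rational(1, 2)))) ≈ -2.3801e+6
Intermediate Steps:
Function('E')(c) = Mul(10, c) (Function('E')(c) = Mul(5, Mul(2, c)) = Mul(10, c))
P = Rational(275, 2) (P = Mul(Rational(1, 8), Mul(Mul(10, -5), -22)) = Mul(Rational(1, 8), Mul(-50, -22)) = Mul(Rational(1, 8), 1100) = Rational(275, 2) ≈ 137.50)
Function('D')(N, m) = Mul(Rational(-1, 4), Pow(Add(Pow(N, 2), Pow(m, 2)), Rational(1, 2)))
Add(Function('D')(P, Mul(Add(-11, 14), Mul(6, -3))), -2380090) = Add(Mul(Rational(-1, 4), Pow(Add(Pow(Rational(275, 2), 2), Pow(Mul(Add(-11, 14), Mul(6, -3)), 2)), Rational(1, 2))), -2380090) = Add(Mul(Rational(-1, 4), Pow(Add(Rational(75625, 4), Pow(Mul(3, -18), 2)), Rational(1, 2))), -2380090) = Add(Mul(Rational(-1, 4), Pow(Add(Rational(75625, 4), Pow(-54, 2)), Rational(1, 2))), -2380090) = Add(Mul(Rational(-1, 4), Pow(Add(Rational(75625, 4), 2916), Rational(1, 2))), -2380090) = Add(Mul(Rational(-1, 4), Pow(Rational(87289, 4), Rational(1, 2))), -2380090) = Add(Mul(Rational(-1, 4), Mul(Rational(1, 2), Pow(87289, Rational(1, 2)))), -2380090) = Add(Mul(Rational(-1, 8), Pow(87289, Rational(1, 2))), -2380090) = Add(-2380090, Mul(Rational(-1, 8), Pow(87289, Rational(1, 2))))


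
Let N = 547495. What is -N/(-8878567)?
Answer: 547495/8878567 ≈ 0.061665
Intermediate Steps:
-N/(-8878567) = -547495/(-8878567) = -547495*(-1)/8878567 = -1*(-547495/8878567) = 547495/8878567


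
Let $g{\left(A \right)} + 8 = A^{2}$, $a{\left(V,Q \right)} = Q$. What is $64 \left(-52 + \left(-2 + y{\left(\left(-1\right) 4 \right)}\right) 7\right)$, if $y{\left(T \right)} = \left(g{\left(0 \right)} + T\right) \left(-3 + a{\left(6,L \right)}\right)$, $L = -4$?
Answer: $33408$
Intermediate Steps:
$g{\left(A \right)} = -8 + A^{2}$
$y{\left(T \right)} = 56 - 7 T$ ($y{\left(T \right)} = \left(\left(-8 + 0^{2}\right) + T\right) \left(-3 - 4\right) = \left(\left(-8 + 0\right) + T\right) \left(-7\right) = \left(-8 + T\right) \left(-7\right) = 56 - 7 T$)
$64 \left(-52 + \left(-2 + y{\left(\left(-1\right) 4 \right)}\right) 7\right) = 64 \left(-52 + \left(-2 + \left(56 - 7 \left(\left(-1\right) 4\right)\right)\right) 7\right) = 64 \left(-52 + \left(-2 + \left(56 - -28\right)\right) 7\right) = 64 \left(-52 + \left(-2 + \left(56 + 28\right)\right) 7\right) = 64 \left(-52 + \left(-2 + 84\right) 7\right) = 64 \left(-52 + 82 \cdot 7\right) = 64 \left(-52 + 574\right) = 64 \cdot 522 = 33408$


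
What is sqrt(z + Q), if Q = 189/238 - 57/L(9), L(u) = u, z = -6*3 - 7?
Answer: I*sqrt(317730)/102 ≈ 5.5262*I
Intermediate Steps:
z = -25 (z = -18 - 7 = -25)
Q = -565/102 (Q = 189/238 - 57/9 = 189*(1/238) - 57*1/9 = 27/34 - 19/3 = -565/102 ≈ -5.5392)
sqrt(z + Q) = sqrt(-25 - 565/102) = sqrt(-3115/102) = I*sqrt(317730)/102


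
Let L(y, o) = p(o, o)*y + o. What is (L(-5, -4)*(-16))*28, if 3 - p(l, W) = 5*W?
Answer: 53312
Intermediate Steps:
p(l, W) = 3 - 5*W
L(y, o) = o + y*(3 - 5*o) (L(y, o) = (3 - 5*o)*y + o = y*(3 - 5*o) + o = o + y*(3 - 5*o))
(L(-5, -4)*(-16))*28 = ((-4 - 1*(-5)*(-3 + 5*(-4)))*(-16))*28 = ((-4 - 1*(-5)*(-3 - 20))*(-16))*28 = ((-4 - 1*(-5)*(-23))*(-16))*28 = ((-4 - 115)*(-16))*28 = -119*(-16)*28 = 1904*28 = 53312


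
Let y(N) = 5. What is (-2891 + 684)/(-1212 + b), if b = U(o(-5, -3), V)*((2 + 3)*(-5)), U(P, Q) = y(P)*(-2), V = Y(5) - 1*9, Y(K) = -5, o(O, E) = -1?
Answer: 2207/962 ≈ 2.2942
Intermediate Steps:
V = -14 (V = -5 - 1*9 = -5 - 9 = -14)
U(P, Q) = -10 (U(P, Q) = 5*(-2) = -10)
b = 250 (b = -10*(2 + 3)*(-5) = -50*(-5) = -10*(-25) = 250)
(-2891 + 684)/(-1212 + b) = (-2891 + 684)/(-1212 + 250) = -2207/(-962) = -2207*(-1/962) = 2207/962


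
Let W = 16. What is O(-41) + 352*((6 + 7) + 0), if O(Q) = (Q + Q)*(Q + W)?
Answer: 6626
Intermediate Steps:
O(Q) = 2*Q*(16 + Q) (O(Q) = (Q + Q)*(Q + 16) = (2*Q)*(16 + Q) = 2*Q*(16 + Q))
O(-41) + 352*((6 + 7) + 0) = 2*(-41)*(16 - 41) + 352*((6 + 7) + 0) = 2*(-41)*(-25) + 352*(13 + 0) = 2050 + 352*13 = 2050 + 4576 = 6626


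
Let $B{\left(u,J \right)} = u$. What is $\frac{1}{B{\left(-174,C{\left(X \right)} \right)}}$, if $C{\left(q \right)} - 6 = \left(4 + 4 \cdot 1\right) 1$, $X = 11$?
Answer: $- \frac{1}{174} \approx -0.0057471$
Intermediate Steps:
$C{\left(q \right)} = 14$ ($C{\left(q \right)} = 6 + \left(4 + 4 \cdot 1\right) 1 = 6 + \left(4 + 4\right) 1 = 6 + 8 \cdot 1 = 6 + 8 = 14$)
$\frac{1}{B{\left(-174,C{\left(X \right)} \right)}} = \frac{1}{-174} = - \frac{1}{174}$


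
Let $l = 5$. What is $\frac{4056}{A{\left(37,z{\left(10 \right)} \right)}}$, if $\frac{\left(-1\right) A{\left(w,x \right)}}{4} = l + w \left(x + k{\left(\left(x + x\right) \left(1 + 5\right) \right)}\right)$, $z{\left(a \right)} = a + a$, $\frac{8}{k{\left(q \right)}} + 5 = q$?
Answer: $- \frac{79430}{58457} \approx -1.3588$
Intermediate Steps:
$k{\left(q \right)} = \frac{8}{-5 + q}$
$z{\left(a \right)} = 2 a$
$A{\left(w,x \right)} = -20 - 4 w \left(x + \frac{8}{-5 + 12 x}\right)$ ($A{\left(w,x \right)} = - 4 \left(5 + w \left(x + \frac{8}{-5 + \left(x + x\right) \left(1 + 5\right)}\right)\right) = - 4 \left(5 + w \left(x + \frac{8}{-5 + 2 x 6}\right)\right) = - 4 \left(5 + w \left(x + \frac{8}{-5 + 12 x}\right)\right) = -20 - 4 w \left(x + \frac{8}{-5 + 12 x}\right)$)
$\frac{4056}{A{\left(37,z{\left(10 \right)} \right)}} = \frac{4056}{4 \frac{1}{-5 + 12 \cdot 2 \cdot 10} \left(\left(-8\right) 37 + \left(-5 + 12 \cdot 2 \cdot 10\right) \left(-5 - 37 \cdot 2 \cdot 10\right)\right)} = \frac{4056}{4 \frac{1}{-5 + 12 \cdot 20} \left(-296 + \left(-5 + 12 \cdot 20\right) \left(-5 - 37 \cdot 20\right)\right)} = \frac{4056}{4 \frac{1}{-5 + 240} \left(-296 + \left(-5 + 240\right) \left(-5 - 740\right)\right)} = \frac{4056}{4 \cdot \frac{1}{235} \left(-296 + 235 \left(-745\right)\right)} = \frac{4056}{4 \cdot \frac{1}{235} \left(-296 - 175075\right)} = \frac{4056}{4 \cdot \frac{1}{235} \left(-175371\right)} = \frac{4056}{- \frac{701484}{235}} = 4056 \left(- \frac{235}{701484}\right) = - \frac{79430}{58457}$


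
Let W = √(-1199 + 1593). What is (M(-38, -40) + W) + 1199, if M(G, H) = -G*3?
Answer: 1313 + √394 ≈ 1332.8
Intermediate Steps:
M(G, H) = -3*G
W = √394 ≈ 19.849
(M(-38, -40) + W) + 1199 = (-3*(-38) + √394) + 1199 = (114 + √394) + 1199 = 1313 + √394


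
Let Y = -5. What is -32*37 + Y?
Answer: -1189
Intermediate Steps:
-32*37 + Y = -32*37 - 5 = -1184 - 5 = -1189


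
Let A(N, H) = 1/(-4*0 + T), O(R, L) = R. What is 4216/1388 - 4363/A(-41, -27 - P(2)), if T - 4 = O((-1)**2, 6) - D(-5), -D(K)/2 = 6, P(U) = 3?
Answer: -25736283/347 ≈ -74168.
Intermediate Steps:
D(K) = -12 (D(K) = -2*6 = -12)
T = 17 (T = 4 + ((-1)**2 - 1*(-12)) = 4 + (1 + 12) = 4 + 13 = 17)
A(N, H) = 1/17 (A(N, H) = 1/(-4*0 + 17) = 1/(0 + 17) = 1/17)
4216/1388 - 4363/A(-41, -27 - P(2)) = 4216/1388 - 4363/1/17 = 4216*(1/1388) - 4363*17 = 1054/347 - 74171 = -25736283/347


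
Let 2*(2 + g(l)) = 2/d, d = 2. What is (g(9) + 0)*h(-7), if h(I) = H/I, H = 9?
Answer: 27/14 ≈ 1.9286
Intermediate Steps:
g(l) = -3/2 (g(l) = -2 + (2/2)/2 = -2 + (2*(½))/2 = -2 + (½)*1 = -2 + ½ = -3/2)
h(I) = 9/I
(g(9) + 0)*h(-7) = (-3/2 + 0)*(9/(-7)) = -27*(-1)/(2*7) = -3/2*(-9/7) = 27/14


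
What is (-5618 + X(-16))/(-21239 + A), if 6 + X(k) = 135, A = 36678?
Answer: -5489/15439 ≈ -0.35553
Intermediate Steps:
X(k) = 129 (X(k) = -6 + 135 = 129)
(-5618 + X(-16))/(-21239 + A) = (-5618 + 129)/(-21239 + 36678) = -5489/15439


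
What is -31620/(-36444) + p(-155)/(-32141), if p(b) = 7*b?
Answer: 87986680/97612217 ≈ 0.90139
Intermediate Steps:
-31620/(-36444) + p(-155)/(-32141) = -31620/(-36444) + (7*(-155))/(-32141) = -31620*(-1/36444) - 1085*(-1/32141) = 2635/3037 + 1085/32141 = 87986680/97612217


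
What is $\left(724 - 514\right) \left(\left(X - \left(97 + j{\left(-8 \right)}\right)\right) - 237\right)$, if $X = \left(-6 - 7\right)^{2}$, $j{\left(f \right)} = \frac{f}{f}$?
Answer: $-34860$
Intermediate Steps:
$j{\left(f \right)} = 1$
$X = 169$ ($X = \left(-13\right)^{2} = 169$)
$\left(724 - 514\right) \left(\left(X - \left(97 + j{\left(-8 \right)}\right)\right) - 237\right) = \left(724 - 514\right) \left(\left(169 - 98\right) - 237\right) = 210 \left(\left(169 - 98\right) - 237\right) = 210 \left(71 - 237\right) = 210 \left(-166\right) = -34860$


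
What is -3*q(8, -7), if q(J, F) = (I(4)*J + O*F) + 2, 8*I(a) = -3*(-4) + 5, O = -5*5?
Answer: -582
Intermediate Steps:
O = -25
I(a) = 17/8 (I(a) = (-3*(-4) + 5)/8 = (12 + 5)/8 = (⅛)*17 = 17/8)
q(J, F) = 2 - 25*F + 17*J/8 (q(J, F) = (17*J/8 - 25*F) + 2 = (-25*F + 17*J/8) + 2 = 2 - 25*F + 17*J/8)
-3*q(8, -7) = -3*(2 - 25*(-7) + (17/8)*8) = -3*(2 + 175 + 17) = -3*194 = -582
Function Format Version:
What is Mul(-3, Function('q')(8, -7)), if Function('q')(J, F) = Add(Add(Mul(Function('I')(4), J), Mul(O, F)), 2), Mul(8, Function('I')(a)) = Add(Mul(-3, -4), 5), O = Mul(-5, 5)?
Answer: -582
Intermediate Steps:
O = -25
Function('I')(a) = Rational(17, 8) (Function('I')(a) = Mul(Rational(1, 8), Add(Mul(-3, -4), 5)) = Mul(Rational(1, 8), Add(12, 5)) = Mul(Rational(1, 8), 17) = Rational(17, 8))
Function('q')(J, F) = Add(2, Mul(-25, F), Mul(Rational(17, 8), J)) (Function('q')(J, F) = Add(Add(Mul(Rational(17, 8), J), Mul(-25, F)), 2) = Add(Add(Mul(-25, F), Mul(Rational(17, 8), J)), 2) = Add(2, Mul(-25, F), Mul(Rational(17, 8), J)))
Mul(-3, Function('q')(8, -7)) = Mul(-3, Add(2, Mul(-25, -7), Mul(Rational(17, 8), 8))) = Mul(-3, Add(2, 175, 17)) = Mul(-3, 194) = -582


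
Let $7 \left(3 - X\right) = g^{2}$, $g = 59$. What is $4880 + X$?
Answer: $\frac{30700}{7} \approx 4385.7$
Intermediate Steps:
$X = - \frac{3460}{7}$ ($X = 3 - \frac{59^{2}}{7} = 3 - \frac{3481}{7} = - \frac{3460}{7} \approx -494.29$)
$4880 + X = 4880 - \frac{3460}{7} = \frac{30700}{7}$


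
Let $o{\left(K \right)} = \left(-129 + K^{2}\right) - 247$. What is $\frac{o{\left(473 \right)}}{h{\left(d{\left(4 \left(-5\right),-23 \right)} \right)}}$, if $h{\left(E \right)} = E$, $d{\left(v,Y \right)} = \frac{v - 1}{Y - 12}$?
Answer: $372255$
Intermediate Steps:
$d{\left(v,Y \right)} = \frac{-1 + v}{-12 + Y}$
$o{\left(K \right)} = -376 + K^{2}$
$\frac{o{\left(473 \right)}}{h{\left(d{\left(4 \left(-5\right),-23 \right)} \right)}} = \frac{-376 + 473^{2}}{\frac{1}{-12 - 23} \left(-1 + 4 \left(-5\right)\right)} = \frac{-376 + 223729}{\frac{1}{-35} \left(-1 - 20\right)} = \frac{223353}{\left(- \frac{1}{35}\right) \left(-21\right)} = \frac{223353}{\frac{3}{5}} = 223353 \cdot \frac{5}{3} = 372255$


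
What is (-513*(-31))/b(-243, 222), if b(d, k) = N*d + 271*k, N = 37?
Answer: 5301/17057 ≈ 0.31078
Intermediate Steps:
b(d, k) = 37*d + 271*k
(-513*(-31))/b(-243, 222) = (-513*(-31))/(37*(-243) + 271*222) = 15903/(-8991 + 60162) = 15903/51171 = 15903*(1/51171) = 5301/17057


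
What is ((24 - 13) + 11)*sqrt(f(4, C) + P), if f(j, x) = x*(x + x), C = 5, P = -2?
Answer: 88*sqrt(3) ≈ 152.42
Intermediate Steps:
f(j, x) = 2*x**2 (f(j, x) = x*(2*x) = 2*x**2)
((24 - 13) + 11)*sqrt(f(4, C) + P) = ((24 - 13) + 11)*sqrt(2*5**2 - 2) = (11 + 11)*sqrt(2*25 - 2) = 22*sqrt(50 - 2) = 22*sqrt(48) = 22*(4*sqrt(3)) = 88*sqrt(3)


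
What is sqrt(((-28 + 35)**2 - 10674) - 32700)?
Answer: 5*I*sqrt(1733) ≈ 208.15*I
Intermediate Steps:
sqrt(((-28 + 35)**2 - 10674) - 32700) = sqrt((7**2 - 10674) - 32700) = sqrt((49 - 10674) - 32700) = sqrt(-10625 - 32700) = sqrt(-43325) = 5*I*sqrt(1733)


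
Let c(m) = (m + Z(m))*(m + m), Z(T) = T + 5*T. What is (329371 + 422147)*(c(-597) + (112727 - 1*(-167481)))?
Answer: 3960450259812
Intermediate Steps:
Z(T) = 6*T
c(m) = 14*m**2 (c(m) = (m + 6*m)*(m + m) = (7*m)*(2*m) = 14*m**2)
(329371 + 422147)*(c(-597) + (112727 - 1*(-167481))) = (329371 + 422147)*(14*(-597)**2 + (112727 - 1*(-167481))) = 751518*(14*356409 + (112727 + 167481)) = 751518*(4989726 + 280208) = 751518*5269934 = 3960450259812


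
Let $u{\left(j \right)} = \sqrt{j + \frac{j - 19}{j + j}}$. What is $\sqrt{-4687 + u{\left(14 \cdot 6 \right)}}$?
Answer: $\frac{\sqrt{-8267868 + 21 \sqrt{595434}}}{42} \approx 68.395 i$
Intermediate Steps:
$u{\left(j \right)} = \sqrt{j + \frac{-19 + j}{2 j}}$
$\sqrt{-4687 + u{\left(14 \cdot 6 \right)}} = \sqrt{-4687 + \frac{\sqrt{2 - \frac{38}{14 \cdot 6} + 4 \cdot 14 \cdot 6}}{2}} = \sqrt{-4687 + \frac{\sqrt{2 - \frac{38}{84} + 4 \cdot 84}}{2}} = \sqrt{-4687 + \frac{\sqrt{2 - \frac{19}{42} + 336}}{2}} = \sqrt{-4687 + \frac{\sqrt{\frac{14177}{42}}}{2}} = \sqrt{-4687 + \frac{\frac{1}{42} \sqrt{595434}}{2}} = \sqrt{-4687 + \frac{\sqrt{595434}}{84}}$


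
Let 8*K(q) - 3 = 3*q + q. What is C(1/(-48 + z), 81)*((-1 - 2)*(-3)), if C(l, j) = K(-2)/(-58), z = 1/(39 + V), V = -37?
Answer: 45/464 ≈ 0.096983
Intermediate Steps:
z = ½ (z = 1/(39 - 37) = 1/2 = ½ ≈ 0.50000)
K(q) = 3/8 + q/2 (K(q) = 3/8 + (3*q + q)/8 = 3/8 + (4*q)/8 = 3/8 + q/2)
C(l, j) = 5/464 (C(l, j) = (3/8 + (½)*(-2))/(-58) = (3/8 - 1)*(-1/58) = -5/8*(-1/58) = 5/464)
C(1/(-48 + z), 81)*((-1 - 2)*(-3)) = 5*((-1 - 2)*(-3))/464 = 5*(-3*(-3))/464 = (5/464)*9 = 45/464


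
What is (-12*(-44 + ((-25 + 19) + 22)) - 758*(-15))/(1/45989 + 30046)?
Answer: 179449078/460595165 ≈ 0.38960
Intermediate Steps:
(-12*(-44 + ((-25 + 19) + 22)) - 758*(-15))/(1/45989 + 30046) = (-12*(-44 + (-6 + 22)) + 11370)/(1/45989 + 30046) = (-12*(-44 + 16) + 11370)/(1381785495/45989) = (-12*(-28) + 11370)*(45989/1381785495) = (336 + 11370)*(45989/1381785495) = 11706*(45989/1381785495) = 179449078/460595165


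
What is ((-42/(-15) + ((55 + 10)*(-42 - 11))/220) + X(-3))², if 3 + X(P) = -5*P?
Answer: 35721/48400 ≈ 0.73804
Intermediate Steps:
X(P) = -3 - 5*P
((-42/(-15) + ((55 + 10)*(-42 - 11))/220) + X(-3))² = ((-42/(-15) + ((55 + 10)*(-42 - 11))/220) + (-3 - 5*(-3)))² = ((-42*(-1/15) + (65*(-53))*(1/220)) + (-3 + 15))² = ((14/5 - 3445*1/220) + 12)² = ((14/5 - 689/44) + 12)² = (-2829/220 + 12)² = (-189/220)² = 35721/48400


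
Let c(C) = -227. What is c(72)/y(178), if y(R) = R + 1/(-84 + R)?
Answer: -21338/16733 ≈ -1.2752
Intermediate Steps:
c(72)/y(178) = -227*(-84 + 178)/(1 + 178**2 - 84*178) = -227*94/(1 + 31684 - 14952) = -227/((1/94)*16733) = -227/16733/94 = -227*94/16733 = -21338/16733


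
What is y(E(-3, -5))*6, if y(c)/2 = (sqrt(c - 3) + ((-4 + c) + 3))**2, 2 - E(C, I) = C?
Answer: 216 + 96*sqrt(2) ≈ 351.76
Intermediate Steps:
E(C, I) = 2 - C
y(c) = 2*(-1 + c + sqrt(-3 + c))**2 (y(c) = 2*(sqrt(c - 3) + ((-4 + c) + 3))**2 = 2*(sqrt(-3 + c) + (-1 + c))**2 = 2*(-1 + c + sqrt(-3 + c))**2)
y(E(-3, -5))*6 = (2*(-1 + (2 - 1*(-3)) + sqrt(-3 + (2 - 1*(-3))))**2)*6 = (2*(-1 + (2 + 3) + sqrt(-3 + (2 + 3)))**2)*6 = (2*(-1 + 5 + sqrt(-3 + 5))**2)*6 = (2*(-1 + 5 + sqrt(2))**2)*6 = (2*(4 + sqrt(2))**2)*6 = 12*(4 + sqrt(2))**2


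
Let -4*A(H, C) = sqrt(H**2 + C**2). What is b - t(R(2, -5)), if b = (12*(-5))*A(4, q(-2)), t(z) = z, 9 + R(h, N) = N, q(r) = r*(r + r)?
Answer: 14 + 60*sqrt(5) ≈ 148.16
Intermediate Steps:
q(r) = 2*r**2 (q(r) = r*(2*r) = 2*r**2)
R(h, N) = -9 + N
A(H, C) = -sqrt(C**2 + H**2)/4 (A(H, C) = -sqrt(H**2 + C**2)/4 = -sqrt(C**2 + H**2)/4)
b = 60*sqrt(5) (b = (12*(-5))*(-sqrt((2*(-2)**2)**2 + 4**2)/4) = -(-15)*sqrt((2*4)**2 + 16) = -(-15)*sqrt(8**2 + 16) = -(-15)*sqrt(64 + 16) = -(-15)*sqrt(80) = -(-15)*4*sqrt(5) = -(-60)*sqrt(5) = 60*sqrt(5) ≈ 134.16)
b - t(R(2, -5)) = 60*sqrt(5) - (-9 - 5) = 60*sqrt(5) - 1*(-14) = 60*sqrt(5) + 14 = 14 + 60*sqrt(5)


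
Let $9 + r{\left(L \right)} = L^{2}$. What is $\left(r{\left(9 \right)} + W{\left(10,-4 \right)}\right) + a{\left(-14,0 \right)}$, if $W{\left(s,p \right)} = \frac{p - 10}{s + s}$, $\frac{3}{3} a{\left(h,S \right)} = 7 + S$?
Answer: $\frac{783}{10} \approx 78.3$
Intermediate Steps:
$a{\left(h,S \right)} = 7 + S$
$W{\left(s,p \right)} = \frac{-10 + p}{2 s}$
$r{\left(L \right)} = -9 + L^{2}$
$\left(r{\left(9 \right)} + W{\left(10,-4 \right)}\right) + a{\left(-14,0 \right)} = \left(\left(-9 + 9^{2}\right) + \frac{-10 - 4}{2 \cdot 10}\right) + \left(7 + 0\right) = \left(\left(-9 + 81\right) + \frac{1}{2} \cdot \frac{1}{10} \left(-14\right)\right) + 7 = \left(72 - \frac{7}{10}\right) + 7 = \frac{713}{10} + 7 = \frac{783}{10}$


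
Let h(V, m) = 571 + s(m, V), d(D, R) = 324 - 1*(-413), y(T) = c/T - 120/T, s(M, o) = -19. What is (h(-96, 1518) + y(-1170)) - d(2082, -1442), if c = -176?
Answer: -108077/585 ≈ -184.75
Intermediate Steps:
y(T) = -296/T (y(T) = -176/T - 120/T = -296/T)
d(D, R) = 737 (d(D, R) = 324 + 413 = 737)
h(V, m) = 552 (h(V, m) = 571 - 19 = 552)
(h(-96, 1518) + y(-1170)) - d(2082, -1442) = (552 - 296/(-1170)) - 1*737 = (552 - 296*(-1/1170)) - 737 = (552 + 148/585) - 737 = 323068/585 - 737 = -108077/585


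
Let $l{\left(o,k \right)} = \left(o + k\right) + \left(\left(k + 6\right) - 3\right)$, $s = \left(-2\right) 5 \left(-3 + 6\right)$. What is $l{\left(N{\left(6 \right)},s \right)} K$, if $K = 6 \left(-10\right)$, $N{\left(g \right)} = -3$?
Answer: $3600$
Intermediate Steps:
$s = -30$ ($s = \left(-10\right) 3 = -30$)
$l{\left(o,k \right)} = 3 + o + 2 k$ ($l{\left(o,k \right)} = \left(k + o\right) + \left(\left(6 + k\right) - 3\right) = \left(k + o\right) + \left(3 + k\right) = 3 + o + 2 k$)
$K = -60$
$l{\left(N{\left(6 \right)},s \right)} K = \left(3 - 3 + 2 \left(-30\right)\right) \left(-60\right) = \left(3 - 3 - 60\right) \left(-60\right) = \left(-60\right) \left(-60\right) = 3600$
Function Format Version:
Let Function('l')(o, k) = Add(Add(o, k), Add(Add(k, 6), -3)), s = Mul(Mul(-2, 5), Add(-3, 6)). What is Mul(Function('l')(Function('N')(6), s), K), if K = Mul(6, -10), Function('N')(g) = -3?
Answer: 3600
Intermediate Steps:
s = -30 (s = Mul(-10, 3) = -30)
Function('l')(o, k) = Add(3, o, Mul(2, k)) (Function('l')(o, k) = Add(Add(k, o), Add(Add(6, k), -3)) = Add(Add(k, o), Add(3, k)) = Add(3, o, Mul(2, k)))
K = -60
Mul(Function('l')(Function('N')(6), s), K) = Mul(Add(3, -3, Mul(2, -30)), -60) = Mul(Add(3, -3, -60), -60) = Mul(-60, -60) = 3600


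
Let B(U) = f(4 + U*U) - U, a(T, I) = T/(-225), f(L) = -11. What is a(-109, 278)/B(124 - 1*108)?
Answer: -109/6075 ≈ -0.017942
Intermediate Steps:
a(T, I) = -T/225
B(U) = -11 - U
a(-109, 278)/B(124 - 1*108) = (-1/225*(-109))/(-11 - (124 - 1*108)) = 109/(225*(-11 - (124 - 108))) = 109/(225*(-11 - 1*16)) = 109/(225*(-11 - 16)) = (109/225)/(-27) = (109/225)*(-1/27) = -109/6075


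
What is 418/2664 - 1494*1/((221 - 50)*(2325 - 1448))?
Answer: 3261455/22195116 ≈ 0.14694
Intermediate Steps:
418/2664 - 1494*1/((221 - 50)*(2325 - 1448)) = 418*(1/2664) - 1494/(171*877) = 209/1332 - 1494/149967 = 209/1332 - 1494*1/149967 = 209/1332 - 166/16663 = 3261455/22195116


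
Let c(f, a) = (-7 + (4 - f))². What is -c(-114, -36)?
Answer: -12321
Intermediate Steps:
c(f, a) = (-3 - f)²
-c(-114, -36) = -(3 - 114)² = -1*(-111)² = -1*12321 = -12321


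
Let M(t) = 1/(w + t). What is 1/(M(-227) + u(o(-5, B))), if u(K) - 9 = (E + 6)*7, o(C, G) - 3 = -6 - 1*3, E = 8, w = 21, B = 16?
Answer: 206/22041 ≈ 0.0093462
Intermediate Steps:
o(C, G) = -6 (o(C, G) = 3 + (-6 - 1*3) = 3 + (-6 - 3) = 3 - 9 = -6)
M(t) = 1/(21 + t)
u(K) = 107 (u(K) = 9 + (8 + 6)*7 = 9 + 14*7 = 9 + 98 = 107)
1/(M(-227) + u(o(-5, B))) = 1/(1/(21 - 227) + 107) = 1/(1/(-206) + 107) = 1/(-1/206 + 107) = 1/(22041/206) = 206/22041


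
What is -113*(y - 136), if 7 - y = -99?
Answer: 3390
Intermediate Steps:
y = 106 (y = 7 - 1*(-99) = 7 + 99 = 106)
-113*(y - 136) = -113*(106 - 136) = -113*(-30) = 3390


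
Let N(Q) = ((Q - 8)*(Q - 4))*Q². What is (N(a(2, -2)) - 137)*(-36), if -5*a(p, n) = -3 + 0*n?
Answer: 2878704/625 ≈ 4605.9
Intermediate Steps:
a(p, n) = ⅗ (a(p, n) = -(-3 + 0*n)/5 = -(-3 + 0)/5 = -⅕*(-3) = ⅗)
N(Q) = Q²*(-8 + Q)*(-4 + Q) (N(Q) = ((-8 + Q)*(-4 + Q))*Q² = Q²*(-8 + Q)*(-4 + Q))
(N(a(2, -2)) - 137)*(-36) = ((⅗)²*(32 + (⅗)² - 12*⅗) - 137)*(-36) = (9*(32 + 9/25 - 36/5)/25 - 137)*(-36) = ((9/25)*(629/25) - 137)*(-36) = (5661/625 - 137)*(-36) = -79964/625*(-36) = 2878704/625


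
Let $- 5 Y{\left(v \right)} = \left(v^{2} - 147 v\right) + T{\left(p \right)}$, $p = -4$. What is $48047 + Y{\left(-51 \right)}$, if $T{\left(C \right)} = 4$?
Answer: $\frac{230133}{5} \approx 46027.0$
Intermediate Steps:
$Y{\left(v \right)} = - \frac{4}{5} - \frac{v^{2}}{5} + \frac{147 v}{5}$ ($Y{\left(v \right)} = - \frac{\left(v^{2} - 147 v\right) + 4}{5} = - \frac{4 + v^{2} - 147 v}{5} = - \frac{4}{5} - \frac{v^{2}}{5} + \frac{147 v}{5}$)
$48047 + Y{\left(-51 \right)} = 48047 - \left(\frac{7501}{5} + \frac{2601}{5}\right) = 48047 - \frac{10102}{5} = \frac{230133}{5}$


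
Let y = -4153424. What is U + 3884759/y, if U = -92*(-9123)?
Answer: 3486031333225/4153424 ≈ 8.3932e+5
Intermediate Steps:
U = 839316
U + 3884759/y = 839316 + 3884759/(-4153424) = 839316 + 3884759*(-1/4153424) = 839316 - 3884759/4153424 = 3486031333225/4153424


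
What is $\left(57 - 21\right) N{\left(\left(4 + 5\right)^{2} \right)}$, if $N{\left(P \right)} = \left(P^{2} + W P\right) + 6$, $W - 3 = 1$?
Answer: $248076$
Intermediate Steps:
$W = 4$ ($W = 3 + 1 = 4$)
$N{\left(P \right)} = 6 + P^{2} + 4 P$ ($N{\left(P \right)} = \left(P^{2} + 4 P\right) + 6 = 6 + P^{2} + 4 P$)
$\left(57 - 21\right) N{\left(\left(4 + 5\right)^{2} \right)} = \left(57 - 21\right) \left(6 + \left(\left(4 + 5\right)^{2}\right)^{2} + 4 \left(4 + 5\right)^{2}\right) = 36 \left(6 + \left(9^{2}\right)^{2} + 4 \cdot 9^{2}\right) = 36 \left(6 + 81^{2} + 4 \cdot 81\right) = 36 \left(6 + 6561 + 324\right) = 36 \cdot 6891 = 248076$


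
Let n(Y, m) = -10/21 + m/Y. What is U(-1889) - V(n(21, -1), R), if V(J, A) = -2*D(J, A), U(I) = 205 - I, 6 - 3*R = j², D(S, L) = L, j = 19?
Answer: 5572/3 ≈ 1857.3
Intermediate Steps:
R = -355/3 (R = 2 - ⅓*19² = 2 - ⅓*361 = 2 - 361/3 = -355/3 ≈ -118.33)
n(Y, m) = -10/21 + m/Y (n(Y, m) = -10*1/21 + m/Y = -10/21 + m/Y)
V(J, A) = -2*A
U(-1889) - V(n(21, -1), R) = (205 - 1*(-1889)) - (-2)*(-355)/3 = (205 + 1889) - 1*710/3 = 2094 - 710/3 = 5572/3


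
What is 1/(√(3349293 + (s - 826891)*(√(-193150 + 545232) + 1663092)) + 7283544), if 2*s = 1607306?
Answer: 1/(7283544 + √(-38643582603 - 23238*√352082)) ≈ 1.372e-7 - 3.704e-9*I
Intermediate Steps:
s = 803653 (s = (½)*1607306 = 803653)
1/(√(3349293 + (s - 826891)*(√(-193150 + 545232) + 1663092)) + 7283544) = 1/(√(3349293 + (803653 - 826891)*(√(-193150 + 545232) + 1663092)) + 7283544) = 1/(√(3349293 - 23238*(√352082 + 1663092)) + 7283544) = 1/(√(3349293 - 23238*(1663092 + √352082)) + 7283544) = 1/(√(3349293 + (-38646931896 - 23238*√352082)) + 7283544) = 1/(√(-38643582603 - 23238*√352082) + 7283544) = 1/(7283544 + √(-38643582603 - 23238*√352082))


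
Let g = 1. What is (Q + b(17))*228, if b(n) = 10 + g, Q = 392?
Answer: 91884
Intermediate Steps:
b(n) = 11 (b(n) = 10 + 1 = 11)
(Q + b(17))*228 = (392 + 11)*228 = 403*228 = 91884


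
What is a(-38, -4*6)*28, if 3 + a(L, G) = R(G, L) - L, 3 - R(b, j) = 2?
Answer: 1008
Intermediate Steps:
R(b, j) = 1 (R(b, j) = 3 - 1*2 = 3 - 2 = 1)
a(L, G) = -2 - L (a(L, G) = -3 + (1 - L) = -2 - L)
a(-38, -4*6)*28 = (-2 - 1*(-38))*28 = (-2 + 38)*28 = 36*28 = 1008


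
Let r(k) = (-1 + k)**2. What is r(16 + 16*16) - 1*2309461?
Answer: -2236020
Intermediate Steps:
r(16 + 16*16) - 1*2309461 = (-1 + (16 + 16*16))**2 - 1*2309461 = (-1 + (16 + 256))**2 - 2309461 = (-1 + 272)**2 - 2309461 = 271**2 - 2309461 = 73441 - 2309461 = -2236020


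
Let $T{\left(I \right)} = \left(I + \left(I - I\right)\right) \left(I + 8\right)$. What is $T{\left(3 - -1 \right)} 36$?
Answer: $1728$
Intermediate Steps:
$T{\left(I \right)} = I \left(8 + I\right)$ ($T{\left(I \right)} = \left(I + 0\right) \left(8 + I\right) = I \left(8 + I\right)$)
$T{\left(3 - -1 \right)} 36 = \left(3 - -1\right) \left(8 + \left(3 - -1\right)\right) 36 = \left(3 + 1\right) \left(8 + \left(3 + 1\right)\right) 36 = 4 \left(8 + 4\right) 36 = 4 \cdot 12 \cdot 36 = 48 \cdot 36 = 1728$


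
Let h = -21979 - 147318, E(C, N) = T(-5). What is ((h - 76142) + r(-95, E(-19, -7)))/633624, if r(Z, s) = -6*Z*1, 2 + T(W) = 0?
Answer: -81623/211208 ≈ -0.38646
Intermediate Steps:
T(W) = -2 (T(W) = -2 + 0 = -2)
E(C, N) = -2
h = -169297
r(Z, s) = -6*Z
((h - 76142) + r(-95, E(-19, -7)))/633624 = ((-169297 - 76142) - 6*(-95))/633624 = (-245439 + 570)*(1/633624) = -244869*1/633624 = -81623/211208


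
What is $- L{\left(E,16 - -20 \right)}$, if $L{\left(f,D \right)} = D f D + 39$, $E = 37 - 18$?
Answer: $-24663$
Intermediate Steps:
$E = 19$ ($E = 37 - 18 = 19$)
$L{\left(f,D \right)} = 39 + f D^{2}$ ($L{\left(f,D \right)} = f D^{2} + 39 = 39 + f D^{2}$)
$- L{\left(E,16 - -20 \right)} = - (39 + 19 \left(16 - -20\right)^{2}) = - (39 + 19 \left(16 + 20\right)^{2}) = - (39 + 19 \cdot 36^{2}) = - (39 + 19 \cdot 1296) = - (39 + 24624) = \left(-1\right) 24663 = -24663$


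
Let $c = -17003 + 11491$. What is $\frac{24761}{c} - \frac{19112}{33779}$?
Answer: $- \frac{941747163}{186189848} \approx -5.058$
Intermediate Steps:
$c = -5512$
$\frac{24761}{c} - \frac{19112}{33779} = \frac{24761}{-5512} - \frac{19112}{33779} = 24761 \left(- \frac{1}{5512}\right) - \frac{19112}{33779} = - \frac{24761}{5512} - \frac{19112}{33779} = - \frac{941747163}{186189848}$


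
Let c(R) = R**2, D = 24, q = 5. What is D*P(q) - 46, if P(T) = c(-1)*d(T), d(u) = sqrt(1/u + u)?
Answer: -46 + 24*sqrt(130)/5 ≈ 8.7284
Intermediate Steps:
d(u) = sqrt(u + 1/u)
P(T) = sqrt(T + 1/T) (P(T) = (-1)**2*sqrt(T + 1/T) = 1*sqrt(T + 1/T) = sqrt(T + 1/T))
D*P(q) - 46 = 24*sqrt(5 + 1/5) - 46 = 24*sqrt(26/5) - 46 = 24*(sqrt(130)/5) - 46 = 24*sqrt(130)/5 - 46 = -46 + 24*sqrt(130)/5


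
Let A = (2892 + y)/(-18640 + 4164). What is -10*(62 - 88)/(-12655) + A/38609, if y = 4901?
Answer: -29082726051/1414585730404 ≈ -0.020559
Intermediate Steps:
A = -7793/14476 (A = (2892 + 4901)/(-18640 + 4164) = 7793/(-14476) = 7793*(-1/14476) = -7793/14476 ≈ -0.53834)
-10*(62 - 88)/(-12655) + A/38609 = -10*(62 - 88)/(-12655) - 7793/14476/38609 = -10*(-26)*(-1/12655) - 7793/14476*1/38609 = 260*(-1/12655) - 7793/558903884 = -52/2531 - 7793/558903884 = -29082726051/1414585730404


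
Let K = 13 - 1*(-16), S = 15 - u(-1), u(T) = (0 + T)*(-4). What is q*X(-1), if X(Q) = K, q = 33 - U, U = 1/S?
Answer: 10498/11 ≈ 954.36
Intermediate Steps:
u(T) = -4*T (u(T) = T*(-4) = -4*T)
S = 11 (S = 15 - (-4)*(-1) = 15 - 1*4 = 15 - 4 = 11)
U = 1/11 ≈ 0.090909
q = 362/11 (q = 33 - 1*1/11 = 33 - 1/11 = 362/11 ≈ 32.909)
K = 29 (K = 13 + 16 = 29)
X(Q) = 29
q*X(-1) = (362/11)*29 = 10498/11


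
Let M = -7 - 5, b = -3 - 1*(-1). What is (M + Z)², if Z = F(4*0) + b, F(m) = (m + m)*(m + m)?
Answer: 196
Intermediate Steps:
b = -2 (b = -3 + 1 = -2)
F(m) = 4*m² (F(m) = (2*m)*(2*m) = 4*m²)
M = -12
Z = -2 (Z = 4*(4*0)² - 2 = 4*0² - 2 = 4*0 - 2 = 0 - 2 = -2)
(M + Z)² = (-12 - 2)² = (-14)² = 196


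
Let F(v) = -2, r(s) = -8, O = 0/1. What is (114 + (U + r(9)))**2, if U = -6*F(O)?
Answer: 13924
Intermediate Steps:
O = 0 (O = 0*1 = 0)
U = 12 (U = -6*(-2) = 12)
(114 + (U + r(9)))**2 = (114 + (12 - 8))**2 = (114 + 4)**2 = 118**2 = 13924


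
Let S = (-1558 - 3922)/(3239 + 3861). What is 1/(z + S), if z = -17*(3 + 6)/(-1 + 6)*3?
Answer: -355/32863 ≈ -0.010802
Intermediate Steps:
S = -274/355 (S = -5480/7100 = -5480*1/7100 = -274/355 ≈ -0.77183)
z = -459/5 (z = -153/5*3 = -459/5 ≈ -91.800)
1/(z + S) = 1/(-459/5 - 274/355) = 1/(-32863/355) = -355/32863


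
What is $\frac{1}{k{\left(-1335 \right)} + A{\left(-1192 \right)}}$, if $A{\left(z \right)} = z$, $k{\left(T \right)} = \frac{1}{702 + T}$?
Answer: $- \frac{633}{754537} \approx -0.00083893$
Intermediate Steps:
$\frac{1}{k{\left(-1335 \right)} + A{\left(-1192 \right)}} = \frac{1}{\frac{1}{702 - 1335} - 1192} = \frac{1}{\frac{1}{-633} - 1192} = \frac{1}{- \frac{1}{633} - 1192} = \frac{1}{- \frac{754537}{633}} = - \frac{633}{754537}$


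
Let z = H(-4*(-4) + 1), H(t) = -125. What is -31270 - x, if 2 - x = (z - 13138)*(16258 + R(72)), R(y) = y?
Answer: -216616062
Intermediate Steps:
z = -125
x = 216584792 (x = 2 - (-125 - 13138)*(16258 + 72) = 2 - (-13263)*16330 = 2 - 1*(-216584790) = 2 + 216584790 = 216584792)
-31270 - x = -31270 - 1*216584792 = -31270 - 216584792 = -216616062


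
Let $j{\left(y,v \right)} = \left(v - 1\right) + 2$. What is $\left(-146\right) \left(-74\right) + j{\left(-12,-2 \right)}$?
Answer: $10803$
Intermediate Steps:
$j{\left(y,v \right)} = 1 + v$ ($j{\left(y,v \right)} = \left(-1 + v\right) + 2 = 1 + v$)
$\left(-146\right) \left(-74\right) + j{\left(-12,-2 \right)} = \left(-146\right) \left(-74\right) + \left(1 - 2\right) = 10804 - 1 = 10803$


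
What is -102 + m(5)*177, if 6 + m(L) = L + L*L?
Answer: 4146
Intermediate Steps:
m(L) = -6 + L + L² (m(L) = -6 + (L + L*L) = -6 + (L + L²) = -6 + L + L²)
-102 + m(5)*177 = -102 + (-6 + 5 + 5²)*177 = -102 + (-6 + 5 + 25)*177 = -102 + 24*177 = -102 + 4248 = 4146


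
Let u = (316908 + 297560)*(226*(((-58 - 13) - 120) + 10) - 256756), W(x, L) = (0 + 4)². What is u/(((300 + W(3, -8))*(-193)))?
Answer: 45725943454/15247 ≈ 2.9990e+6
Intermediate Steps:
W(x, L) = 16 (W(x, L) = 4² = 16)
u = -182903773816 (u = 614468*(226*((-71 - 120) + 10) - 256756) = 614468*(226*(-191 + 10) - 256756) = 614468*(226*(-181) - 256756) = 614468*(-40906 - 256756) = 614468*(-297662) = -182903773816)
u/(((300 + W(3, -8))*(-193))) = -182903773816*(-1/(193*(300 + 16))) = -182903773816/(316*(-193)) = -182903773816/(-60988) = -182903773816*(-1/60988) = 45725943454/15247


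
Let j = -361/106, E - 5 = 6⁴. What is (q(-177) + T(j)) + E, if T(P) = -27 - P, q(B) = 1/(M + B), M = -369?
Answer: 18482756/14469 ≈ 1277.4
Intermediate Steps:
q(B) = 1/(-369 + B)
E = 1301 (E = 5 + 6⁴ = 5 + 1296 = 1301)
j = -361/106 (j = -361*1/106 = -361/106 ≈ -3.4057)
(q(-177) + T(j)) + E = (1/(-369 - 177) + (-27 - 1*(-361/106))) + 1301 = (1/(-546) + (-27 + 361/106)) + 1301 = (-1/546 - 2501/106) + 1301 = -341413/14469 + 1301 = 18482756/14469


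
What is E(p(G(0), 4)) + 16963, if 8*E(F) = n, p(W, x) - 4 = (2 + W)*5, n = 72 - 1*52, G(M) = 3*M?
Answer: 33931/2 ≈ 16966.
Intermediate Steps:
n = 20 (n = 72 - 52 = 20)
p(W, x) = 14 + 5*W (p(W, x) = 4 + (2 + W)*5 = 4 + (10 + 5*W) = 14 + 5*W)
E(F) = 5/2 (E(F) = (⅛)*20 = 5/2)
E(p(G(0), 4)) + 16963 = 5/2 + 16963 = 33931/2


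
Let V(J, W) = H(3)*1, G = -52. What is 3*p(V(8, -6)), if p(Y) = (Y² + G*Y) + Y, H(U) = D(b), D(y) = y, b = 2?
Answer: -294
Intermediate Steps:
H(U) = 2
V(J, W) = 2 (V(J, W) = 2*1 = 2)
p(Y) = Y² - 51*Y (p(Y) = (Y² - 52*Y) + Y = Y² - 51*Y)
3*p(V(8, -6)) = 3*(2*(-51 + 2)) = 3*(2*(-49)) = 3*(-98) = -294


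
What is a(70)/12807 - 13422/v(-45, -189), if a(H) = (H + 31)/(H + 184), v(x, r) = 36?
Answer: -606409265/1626489 ≈ -372.83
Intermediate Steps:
a(H) = (31 + H)/(184 + H)
a(70)/12807 - 13422/v(-45, -189) = ((31 + 70)/(184 + 70))/12807 - 13422/36 = (101/254)*(1/12807) - 13422*1/36 = ((1/254)*101)*(1/12807) - 2237/6 = (101/254)*(1/12807) - 2237/6 = 101/3252978 - 2237/6 = -606409265/1626489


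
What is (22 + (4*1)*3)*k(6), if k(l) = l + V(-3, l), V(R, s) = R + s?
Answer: 306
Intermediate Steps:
k(l) = -3 + 2*l (k(l) = l + (-3 + l) = -3 + 2*l)
(22 + (4*1)*3)*k(6) = (22 + (4*1)*3)*(-3 + 2*6) = (22 + 4*3)*(-3 + 12) = (22 + 12)*9 = 34*9 = 306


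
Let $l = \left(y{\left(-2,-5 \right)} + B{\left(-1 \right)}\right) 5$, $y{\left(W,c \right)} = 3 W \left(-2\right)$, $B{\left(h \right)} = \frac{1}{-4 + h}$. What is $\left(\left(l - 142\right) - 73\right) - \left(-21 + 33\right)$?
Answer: $-168$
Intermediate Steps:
$y{\left(W,c \right)} = - 6 W$
$l = 59$ ($l = \left(\left(-6\right) \left(-2\right) + \frac{1}{-4 - 1}\right) 5 = \left(12 + \frac{1}{-5}\right) 5 = \left(12 - \frac{1}{5}\right) 5 = \frac{59}{5} \cdot 5 = 59$)
$\left(\left(l - 142\right) - 73\right) - \left(-21 + 33\right) = \left(\left(59 - 142\right) - 73\right) - \left(-21 + 33\right) = \left(-83 - 73\right) - 12 = -156 - 12 = -168$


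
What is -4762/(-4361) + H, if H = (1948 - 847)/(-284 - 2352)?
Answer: 7751171/11495596 ≈ 0.67427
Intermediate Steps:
H = -1101/2636 (H = 1101/(-2636) = 1101*(-1/2636) = -1101/2636 ≈ -0.41768)
-4762/(-4361) + H = -4762/(-4361) - 1101/2636 = -4762*(-1/4361) - 1101/2636 = 4762/4361 - 1101/2636 = 7751171/11495596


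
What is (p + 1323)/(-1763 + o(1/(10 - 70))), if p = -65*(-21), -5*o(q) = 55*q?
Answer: -161280/105769 ≈ -1.5248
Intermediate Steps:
o(q) = -11*q
p = 1365
(p + 1323)/(-1763 + o(1/(10 - 70))) = (1365 + 1323)/(-1763 - 11/(10 - 70)) = 2688/(-1763 - 11/(-60)) = 2688/(-1763 - 11*(-1/60)) = 2688/(-1763 + 11/60) = 2688/(-105769/60) = 2688*(-60/105769) = -161280/105769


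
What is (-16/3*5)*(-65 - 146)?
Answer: 16880/3 ≈ 5626.7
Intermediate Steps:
(-16/3*5)*(-65 - 146) = (-16/3*5)*(-211) = (-4*4/3*5)*(-211) = -16/3*5*(-211) = -80/3*(-211) = 16880/3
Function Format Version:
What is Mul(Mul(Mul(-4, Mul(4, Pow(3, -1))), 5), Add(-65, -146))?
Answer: Rational(16880, 3) ≈ 5626.7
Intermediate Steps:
Mul(Mul(Mul(-4, Mul(4, Pow(3, -1))), 5), Add(-65, -146)) = Mul(Mul(Mul(-4, Mul(4, Rational(1, 3))), 5), -211) = Mul(Mul(Mul(-4, Rational(4, 3)), 5), -211) = Mul(Mul(Rational(-16, 3), 5), -211) = Mul(Rational(-80, 3), -211) = Rational(16880, 3)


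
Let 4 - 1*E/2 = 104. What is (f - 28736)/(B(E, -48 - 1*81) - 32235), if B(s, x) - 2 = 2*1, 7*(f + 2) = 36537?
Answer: 853/1169 ≈ 0.72968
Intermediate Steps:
E = -200 (E = 8 - 2*104 = 8 - 208 = -200)
f = 36523/7 (f = -2 + (1/7)*36537 = -2 + 36537/7 = 36523/7 ≈ 5217.6)
B(s, x) = 4 (B(s, x) = 2 + 2*1 = 2 + 2 = 4)
(f - 28736)/(B(E, -48 - 1*81) - 32235) = (36523/7 - 28736)/(4 - 32235) = -164629/7/(-32231) = -164629/7*(-1/32231) = 853/1169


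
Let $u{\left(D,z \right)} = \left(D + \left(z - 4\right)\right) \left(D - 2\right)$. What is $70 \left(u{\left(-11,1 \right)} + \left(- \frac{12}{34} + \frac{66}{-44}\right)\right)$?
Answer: $\frac{214375}{17} \approx 12610.0$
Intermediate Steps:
$u{\left(D,z \right)} = \left(-2 + D\right) \left(-4 + D + z\right)$ ($u{\left(D,z \right)} = \left(D + \left(z - 4\right)\right) \left(-2 + D\right) = \left(D + \left(-4 + z\right)\right) \left(-2 + D\right) = \left(-4 + D + z\right) \left(-2 + D\right) = \left(-2 + D\right) \left(-4 + D + z\right)$)
$70 \left(u{\left(-11,1 \right)} + \left(- \frac{12}{34} + \frac{66}{-44}\right)\right) = 70 \left(\left(8 + \left(-11\right)^{2} - -66 - 2 - 11\right) + \left(- \frac{12}{34} + \frac{66}{-44}\right)\right) = 70 \left(\left(8 + 121 + 66 - 2 - 11\right) + \left(\left(-12\right) \frac{1}{34} + 66 \left(- \frac{1}{44}\right)\right)\right) = 70 \left(182 - \frac{63}{34}\right) = 70 \cdot \frac{6125}{34} = \frac{214375}{17}$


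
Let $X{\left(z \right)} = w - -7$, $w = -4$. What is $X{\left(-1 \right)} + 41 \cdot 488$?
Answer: $20011$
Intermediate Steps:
$X{\left(z \right)} = 3$ ($X{\left(z \right)} = -4 - -7 = -4 + 7 = 3$)
$X{\left(-1 \right)} + 41 \cdot 488 = 3 + 41 \cdot 488 = 3 + 20008 = 20011$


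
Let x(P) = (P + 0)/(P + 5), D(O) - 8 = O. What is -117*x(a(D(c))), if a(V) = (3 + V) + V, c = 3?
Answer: -195/2 ≈ -97.500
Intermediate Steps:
D(O) = 8 + O
a(V) = 3 + 2*V
x(P) = P/(5 + P)
-117*x(a(D(c))) = -117*(3 + 2*(8 + 3))/(5 + (3 + 2*(8 + 3))) = -117*(3 + 2*11)/(5 + (3 + 2*11)) = -117*(3 + 22)/(5 + (3 + 22)) = -2925/(5 + 25) = -2925/30 = -117*⅚ = -195/2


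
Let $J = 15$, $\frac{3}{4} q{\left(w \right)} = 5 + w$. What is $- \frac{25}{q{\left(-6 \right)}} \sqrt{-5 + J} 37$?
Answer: $\frac{2775 \sqrt{10}}{4} \approx 2193.8$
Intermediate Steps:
$q{\left(w \right)} = \frac{20}{3} + \frac{4 w}{3}$ ($q{\left(w \right)} = \frac{4 \left(5 + w\right)}{3} = \frac{20}{3} + \frac{4 w}{3}$)
$- \frac{25}{q{\left(-6 \right)}} \sqrt{-5 + J} 37 = - \frac{25}{\frac{20}{3} + \frac{4}{3} \left(-6\right)} \sqrt{-5 + 15} \cdot 37 = - \frac{25}{\frac{20}{3} - 8} \sqrt{10} \cdot 37 = - \frac{25}{- \frac{4}{3}} \sqrt{10} \cdot 37 = \left(-25\right) \left(- \frac{3}{4}\right) \sqrt{10} \cdot 37 = \frac{75 \sqrt{10}}{4} \cdot 37 = \frac{2775 \sqrt{10}}{4}$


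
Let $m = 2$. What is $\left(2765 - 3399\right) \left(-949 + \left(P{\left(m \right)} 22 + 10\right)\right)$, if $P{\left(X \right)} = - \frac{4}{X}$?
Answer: $623222$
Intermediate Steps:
$\left(2765 - 3399\right) \left(-949 + \left(P{\left(m \right)} 22 + 10\right)\right) = \left(2765 - 3399\right) \left(-949 + \left(- \frac{4}{2} \cdot 22 + 10\right)\right) = - 634 \left(-949 + \left(\left(-4\right) \frac{1}{2} \cdot 22 + 10\right)\right) = - 634 \left(-949 + \left(\left(-2\right) 22 + 10\right)\right) = - 634 \left(-949 + \left(-44 + 10\right)\right) = - 634 \left(-949 - 34\right) = \left(-634\right) \left(-983\right) = 623222$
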